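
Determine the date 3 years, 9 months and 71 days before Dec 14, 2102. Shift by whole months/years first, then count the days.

January 2, 2099

Subtracting 3 years, 9 months and 71 days from December 14, 2102: first the month/year part, then the days.
-3 years → 2099; month 12 − 9 = 3 → March 2099.
Day 14 is valid in March, giving March 14, 2099.
Now subtract 71 days from March 14, 2099.
Going back 14 days from March 14, 2099 reaches the end of the previous month; 71 − 14 = 57 left.
February 2099 has 28 days (2099 is not a leap year): 57 − 28 = 29 left.
January 2099 has 31 days; 31 − 29 = 2 → January 2, 2099.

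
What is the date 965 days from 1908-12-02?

Counting forward 965 days from December 2, 1908.
December has 31 days, so 31 − 2 = 29 days remain after December 2, 1908; 965 − 29 = 936 left.
January 1909 has 31 days: 936 − 31 = 905 left.
February 1909 has 28 days (1909 is not a leap year): 905 − 28 = 877 left.
March 1909 has 31 days: 877 − 31 = 846 left.
April 1909 has 30 days: 846 − 30 = 816 left.
May 1909 has 31 days: 816 − 31 = 785 left.
June 1909 has 30 days: 785 − 30 = 755 left.
July 1909 has 31 days: 755 − 31 = 724 left.
August 1909 has 31 days: 724 − 31 = 693 left.
September 1909 has 30 days: 693 − 30 = 663 left.
October 1909 has 31 days: 663 − 31 = 632 left.
November 1909 has 30 days: 632 − 30 = 602 left.
December 1909 has 31 days: 602 − 31 = 571 left.
January 1910 has 31 days: 571 − 31 = 540 left.
February 1910 has 28 days (1910 is not a leap year): 540 − 28 = 512 left.
March 1910 has 31 days: 512 − 31 = 481 left.
April 1910 has 30 days: 481 − 30 = 451 left.
May 1910 has 31 days: 451 − 31 = 420 left.
June 1910 has 30 days: 420 − 30 = 390 left.
July 1910 has 31 days: 390 − 31 = 359 left.
August 1910 has 31 days: 359 − 31 = 328 left.
September 1910 has 30 days: 328 − 30 = 298 left.
October 1910 has 31 days: 298 − 31 = 267 left.
November 1910 has 30 days: 267 − 30 = 237 left.
December 1910 has 31 days: 237 − 31 = 206 left.
January 1911 has 31 days: 206 − 31 = 175 left.
February 1911 has 28 days (1911 is not a leap year): 175 − 28 = 147 left.
March 1911 has 31 days: 147 − 31 = 116 left.
April 1911 has 30 days: 116 − 30 = 86 left.
May 1911 has 31 days: 86 − 31 = 55 left.
June 1911 has 30 days: 55 − 30 = 25 left.
25 days into July 1911 → July 25, 1911.

July 25, 1911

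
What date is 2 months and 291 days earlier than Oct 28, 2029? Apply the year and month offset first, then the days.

Going back 2 months and 291 days from October 28, 2029: first the month/year part, then the days.
month 10 − 2 = 8 → August 2029.
Day 28 is valid in August, giving August 28, 2029.
Now subtract 291 days from August 28, 2029.
Going back 28 days from August 28, 2029 reaches the end of the previous month; 291 − 28 = 263 left.
July 2029 has 31 days: 263 − 31 = 232 left.
June 2029 has 30 days: 232 − 30 = 202 left.
May 2029 has 31 days: 202 − 31 = 171 left.
April 2029 has 30 days: 171 − 30 = 141 left.
March 2029 has 31 days: 141 − 31 = 110 left.
February 2029 has 28 days (2029 is not a leap year): 110 − 28 = 82 left.
January 2029 has 31 days: 82 − 31 = 51 left.
December 2028 has 31 days: 51 − 31 = 20 left.
November 2028 has 30 days; 30 − 20 = 10 → November 10, 2028.

November 10, 2028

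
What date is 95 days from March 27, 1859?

June 30, 1859

Counting forward 95 days from March 27, 1859.
March has 31 days, so 31 − 27 = 4 days remain after March 27, 1859; 95 − 4 = 91 left.
April 1859 has 30 days: 91 − 30 = 61 left.
May 1859 has 31 days: 61 − 31 = 30 left.
30 days into June 1859 → June 30, 1859.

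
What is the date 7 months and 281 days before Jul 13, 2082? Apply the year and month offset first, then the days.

Subtracting 7 months and 281 days from July 13, 2082: first the month/year part, then the days.
month 7 − 7 = 0, which is month 12 of year 2081 → December 2081.
Day 13 is valid in December, giving December 13, 2081.
Now subtract 281 days from December 13, 2081.
Going back 13 days from December 13, 2081 reaches the end of the previous month; 281 − 13 = 268 left.
November 2081 has 30 days: 268 − 30 = 238 left.
October 2081 has 31 days: 238 − 31 = 207 left.
September 2081 has 30 days: 207 − 30 = 177 left.
August 2081 has 31 days: 177 − 31 = 146 left.
July 2081 has 31 days: 146 − 31 = 115 left.
June 2081 has 30 days: 115 − 30 = 85 left.
May 2081 has 31 days: 85 − 31 = 54 left.
April 2081 has 30 days: 54 − 30 = 24 left.
March 2081 has 31 days; 31 − 24 = 7 → March 7, 2081.

March 7, 2081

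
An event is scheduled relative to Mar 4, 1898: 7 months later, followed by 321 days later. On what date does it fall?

Counting forward 7 months from March 4, 1898:
month 3 + 7 = 10 → October 1898.
Day 4 is valid in October, giving October 4, 1898.
Counting forward 321 days from October 4, 1898:
October has 31 days, so 31 − 4 = 27 days remain after October 4, 1898; 321 − 27 = 294 left.
November 1898 has 30 days: 294 − 30 = 264 left.
December 1898 has 31 days: 264 − 31 = 233 left.
January 1899 has 31 days: 233 − 31 = 202 left.
February 1899 has 28 days (1899 is not a leap year): 202 − 28 = 174 left.
March 1899 has 31 days: 174 − 31 = 143 left.
April 1899 has 30 days: 143 − 30 = 113 left.
May 1899 has 31 days: 113 − 31 = 82 left.
June 1899 has 30 days: 82 − 30 = 52 left.
July 1899 has 31 days: 52 − 31 = 21 left.
21 days into August 1899 → August 21, 1899.

August 21, 1899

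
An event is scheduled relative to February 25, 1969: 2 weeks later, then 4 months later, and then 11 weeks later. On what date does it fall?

September 26, 1969

Counting forward 2 weeks (= 14 days) from February 25, 1969:
February has 28 days, so 28 − 25 = 3 days remain after February 25, 1969; 14 − 3 = 11 left.
11 days into March 1969 → March 11, 1969.
Adding 4 months from March 11, 1969:
month 3 + 4 = 7 → July 1969.
Day 11 is valid in July, giving July 11, 1969.
Advancing 11 weeks (= 77 days) from July 11, 1969:
July has 31 days, so 31 − 11 = 20 days remain after July 11, 1969; 77 − 20 = 57 left.
August 1969 has 31 days: 57 − 31 = 26 left.
26 days into September 1969 → September 26, 1969.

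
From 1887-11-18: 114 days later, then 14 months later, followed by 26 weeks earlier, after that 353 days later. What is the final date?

October 29, 1889

Adding 114 days from November 18, 1887:
November has 30 days, so 30 − 18 = 12 days remain after November 18, 1887; 114 − 12 = 102 left.
December 1887 has 31 days: 102 − 31 = 71 left.
January 1888 has 31 days: 71 − 31 = 40 left.
February 1888 has 29 days (1888 is a leap year): 40 − 29 = 11 left.
11 days into March 1888 → March 11, 1888.
Counting forward 14 months from March 11, 1888:
month 3 + 14 = 17, which is month 5 of year 1889 → May 1889.
Day 11 is valid in May, giving May 11, 1889.
Going back 26 weeks (= 182 days) from May 11, 1889:
Going back 11 days from May 11, 1889 reaches the end of the previous month; 182 − 11 = 171 left.
April 1889 has 30 days: 171 − 30 = 141 left.
March 1889 has 31 days: 141 − 31 = 110 left.
February 1889 has 28 days (1889 is not a leap year): 110 − 28 = 82 left.
January 1889 has 31 days: 82 − 31 = 51 left.
December 1888 has 31 days: 51 − 31 = 20 left.
November 1888 has 30 days; 30 − 20 = 10 → November 10, 1888.
Advancing 353 days from November 10, 1888:
November has 30 days, so 30 − 10 = 20 days remain after November 10, 1888; 353 − 20 = 333 left.
December 1888 has 31 days: 333 − 31 = 302 left.
January 1889 has 31 days: 302 − 31 = 271 left.
February 1889 has 28 days (1889 is not a leap year): 271 − 28 = 243 left.
March 1889 has 31 days: 243 − 31 = 212 left.
April 1889 has 30 days: 212 − 30 = 182 left.
May 1889 has 31 days: 182 − 31 = 151 left.
June 1889 has 30 days: 151 − 30 = 121 left.
July 1889 has 31 days: 121 − 31 = 90 left.
August 1889 has 31 days: 90 − 31 = 59 left.
September 1889 has 30 days: 59 − 30 = 29 left.
29 days into October 1889 → October 29, 1889.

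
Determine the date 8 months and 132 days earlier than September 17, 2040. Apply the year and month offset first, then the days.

Going back 8 months and 132 days from September 17, 2040: first the month/year part, then the days.
month 9 − 8 = 1 → January 2040.
Day 17 is valid in January, giving January 17, 2040.
Now subtract 132 days from January 17, 2040.
Going back 17 days from January 17, 2040 reaches the end of the previous month; 132 − 17 = 115 left.
December 2039 has 31 days: 115 − 31 = 84 left.
November 2039 has 30 days: 84 − 30 = 54 left.
October 2039 has 31 days: 54 − 31 = 23 left.
September 2039 has 30 days; 30 − 23 = 7 → September 7, 2039.

September 7, 2039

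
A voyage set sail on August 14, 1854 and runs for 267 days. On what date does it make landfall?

May 8, 1855

Adding 267 days from August 14, 1854.
August has 31 days, so 31 − 14 = 17 days remain after August 14, 1854; 267 − 17 = 250 left.
September 1854 has 30 days: 250 − 30 = 220 left.
October 1854 has 31 days: 220 − 31 = 189 left.
November 1854 has 30 days: 189 − 30 = 159 left.
December 1854 has 31 days: 159 − 31 = 128 left.
January 1855 has 31 days: 128 − 31 = 97 left.
February 1855 has 28 days (1855 is not a leap year): 97 − 28 = 69 left.
March 1855 has 31 days: 69 − 31 = 38 left.
April 1855 has 30 days: 38 − 30 = 8 left.
8 days into May 1855 → May 8, 1855.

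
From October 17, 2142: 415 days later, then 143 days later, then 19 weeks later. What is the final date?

Adding 415 days from October 17, 2142:
October has 31 days, so 31 − 17 = 14 days remain after October 17, 2142; 415 − 14 = 401 left.
November 2142 has 30 days: 401 − 30 = 371 left.
December 2142 has 31 days: 371 − 31 = 340 left.
January 2143 has 31 days: 340 − 31 = 309 left.
February 2143 has 28 days (2143 is not a leap year): 309 − 28 = 281 left.
March 2143 has 31 days: 281 − 31 = 250 left.
April 2143 has 30 days: 250 − 30 = 220 left.
May 2143 has 31 days: 220 − 31 = 189 left.
June 2143 has 30 days: 189 − 30 = 159 left.
July 2143 has 31 days: 159 − 31 = 128 left.
August 2143 has 31 days: 128 − 31 = 97 left.
September 2143 has 30 days: 97 − 30 = 67 left.
October 2143 has 31 days: 67 − 31 = 36 left.
November 2143 has 30 days: 36 − 30 = 6 left.
6 days into December 2143 → December 6, 2143.
Adding 143 days from December 6, 2143:
December has 31 days, so 31 − 6 = 25 days remain after December 6, 2143; 143 − 25 = 118 left.
January 2144 has 31 days: 118 − 31 = 87 left.
February 2144 has 29 days (2144 is a leap year): 87 − 29 = 58 left.
March 2144 has 31 days: 58 − 31 = 27 left.
27 days into April 2144 → April 27, 2144.
Advancing 19 weeks (= 133 days) from April 27, 2144:
April has 30 days, so 30 − 27 = 3 days remain after April 27, 2144; 133 − 3 = 130 left.
May 2144 has 31 days: 130 − 31 = 99 left.
June 2144 has 30 days: 99 − 30 = 69 left.
July 2144 has 31 days: 69 − 31 = 38 left.
August 2144 has 31 days: 38 − 31 = 7 left.
7 days into September 2144 → September 7, 2144.

September 7, 2144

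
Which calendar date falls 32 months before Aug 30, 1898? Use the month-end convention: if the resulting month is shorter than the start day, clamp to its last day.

Subtracting 32 months from August 30, 1898.
month 8 − 32 = -24, which is month 12 of year 1895 → December 1895.
Day 30 is valid in December, giving December 30, 1895.

December 30, 1895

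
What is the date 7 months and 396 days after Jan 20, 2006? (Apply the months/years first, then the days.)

September 20, 2007

Advancing 7 months and 396 days from January 20, 2006: first the month/year part, then the days.
month 1 + 7 = 8 → August 2006.
Day 20 is valid in August, giving August 20, 2006.
Now add 396 days from August 20, 2006.
August has 31 days, so 31 − 20 = 11 days remain after August 20, 2006; 396 − 11 = 385 left.
September 2006 has 30 days: 385 − 30 = 355 left.
October 2006 has 31 days: 355 − 31 = 324 left.
November 2006 has 30 days: 324 − 30 = 294 left.
December 2006 has 31 days: 294 − 31 = 263 left.
January 2007 has 31 days: 263 − 31 = 232 left.
February 2007 has 28 days (2007 is not a leap year): 232 − 28 = 204 left.
March 2007 has 31 days: 204 − 31 = 173 left.
April 2007 has 30 days: 173 − 30 = 143 left.
May 2007 has 31 days: 143 − 31 = 112 left.
June 2007 has 30 days: 112 − 30 = 82 left.
July 2007 has 31 days: 82 − 31 = 51 left.
August 2007 has 31 days: 51 − 31 = 20 left.
20 days into September 2007 → September 20, 2007.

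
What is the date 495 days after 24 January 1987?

Adding 495 days from January 24, 1987.
January has 31 days, so 31 − 24 = 7 days remain after January 24, 1987; 495 − 7 = 488 left.
February 1987 has 28 days (1987 is not a leap year): 488 − 28 = 460 left.
March 1987 has 31 days: 460 − 31 = 429 left.
April 1987 has 30 days: 429 − 30 = 399 left.
May 1987 has 31 days: 399 − 31 = 368 left.
June 1987 has 30 days: 368 − 30 = 338 left.
July 1987 has 31 days: 338 − 31 = 307 left.
August 1987 has 31 days: 307 − 31 = 276 left.
September 1987 has 30 days: 276 − 30 = 246 left.
October 1987 has 31 days: 246 − 31 = 215 left.
November 1987 has 30 days: 215 − 30 = 185 left.
December 1987 has 31 days: 185 − 31 = 154 left.
January 1988 has 31 days: 154 − 31 = 123 left.
February 1988 has 29 days (1988 is a leap year): 123 − 29 = 94 left.
March 1988 has 31 days: 94 − 31 = 63 left.
April 1988 has 30 days: 63 − 30 = 33 left.
May 1988 has 31 days: 33 − 31 = 2 left.
2 days into June 1988 → June 2, 1988.

June 2, 1988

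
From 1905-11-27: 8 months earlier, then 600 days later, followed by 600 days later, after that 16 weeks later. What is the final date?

October 29, 1908

Going back 8 months from November 27, 1905:
month 11 − 8 = 3 → March 1905.
Day 27 is valid in March, giving March 27, 1905.
Counting forward 600 days from March 27, 1905:
March has 31 days, so 31 − 27 = 4 days remain after March 27, 1905; 600 − 4 = 596 left.
April 1905 has 30 days: 596 − 30 = 566 left.
May 1905 has 31 days: 566 − 31 = 535 left.
June 1905 has 30 days: 535 − 30 = 505 left.
July 1905 has 31 days: 505 − 31 = 474 left.
August 1905 has 31 days: 474 − 31 = 443 left.
September 1905 has 30 days: 443 − 30 = 413 left.
October 1905 has 31 days: 413 − 31 = 382 left.
November 1905 has 30 days: 382 − 30 = 352 left.
December 1905 has 31 days: 352 − 31 = 321 left.
January 1906 has 31 days: 321 − 31 = 290 left.
February 1906 has 28 days (1906 is not a leap year): 290 − 28 = 262 left.
March 1906 has 31 days: 262 − 31 = 231 left.
April 1906 has 30 days: 231 − 30 = 201 left.
May 1906 has 31 days: 201 − 31 = 170 left.
June 1906 has 30 days: 170 − 30 = 140 left.
July 1906 has 31 days: 140 − 31 = 109 left.
August 1906 has 31 days: 109 − 31 = 78 left.
September 1906 has 30 days: 78 − 30 = 48 left.
October 1906 has 31 days: 48 − 31 = 17 left.
17 days into November 1906 → November 17, 1906.
Adding 600 days from November 17, 1906:
November has 30 days, so 30 − 17 = 13 days remain after November 17, 1906; 600 − 13 = 587 left.
December 1906 has 31 days: 587 − 31 = 556 left.
January 1907 has 31 days: 556 − 31 = 525 left.
February 1907 has 28 days (1907 is not a leap year): 525 − 28 = 497 left.
March 1907 has 31 days: 497 − 31 = 466 left.
April 1907 has 30 days: 466 − 30 = 436 left.
May 1907 has 31 days: 436 − 31 = 405 left.
June 1907 has 30 days: 405 − 30 = 375 left.
July 1907 has 31 days: 375 − 31 = 344 left.
August 1907 has 31 days: 344 − 31 = 313 left.
September 1907 has 30 days: 313 − 30 = 283 left.
October 1907 has 31 days: 283 − 31 = 252 left.
November 1907 has 30 days: 252 − 30 = 222 left.
December 1907 has 31 days: 222 − 31 = 191 left.
January 1908 has 31 days: 191 − 31 = 160 left.
February 1908 has 29 days (1908 is a leap year): 160 − 29 = 131 left.
March 1908 has 31 days: 131 − 31 = 100 left.
April 1908 has 30 days: 100 − 30 = 70 left.
May 1908 has 31 days: 70 − 31 = 39 left.
June 1908 has 30 days: 39 − 30 = 9 left.
9 days into July 1908 → July 9, 1908.
Adding 16 weeks (= 112 days) from July 9, 1908:
July has 31 days, so 31 − 9 = 22 days remain after July 9, 1908; 112 − 22 = 90 left.
August 1908 has 31 days: 90 − 31 = 59 left.
September 1908 has 30 days: 59 − 30 = 29 left.
29 days into October 1908 → October 29, 1908.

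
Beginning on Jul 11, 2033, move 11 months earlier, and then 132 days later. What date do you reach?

Going back 11 months from July 11, 2033:
month 7 − 11 = -4, which is month 8 of year 2032 → August 2032.
Day 11 is valid in August, giving August 11, 2032.
Advancing 132 days from August 11, 2032:
August has 31 days, so 31 − 11 = 20 days remain after August 11, 2032; 132 − 20 = 112 left.
September 2032 has 30 days: 112 − 30 = 82 left.
October 2032 has 31 days: 82 − 31 = 51 left.
November 2032 has 30 days: 51 − 30 = 21 left.
21 days into December 2032 → December 21, 2032.

December 21, 2032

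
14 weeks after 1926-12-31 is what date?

Advancing 14 weeks = 98 days from December 31, 1926.
December has 31 days, so 31 − 31 = 0 days remain after December 31, 1926; 98 − 0 = 98 left.
January 1927 has 31 days: 98 − 31 = 67 left.
February 1927 has 28 days (1927 is not a leap year): 67 − 28 = 39 left.
March 1927 has 31 days: 39 − 31 = 8 left.
8 days into April 1927 → April 8, 1927.

April 8, 1927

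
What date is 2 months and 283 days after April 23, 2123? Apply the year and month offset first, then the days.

Adding 2 months and 283 days from April 23, 2123: first the month/year part, then the days.
month 4 + 2 = 6 → June 2123.
Day 23 is valid in June, giving June 23, 2123.
Now add 283 days from June 23, 2123.
June has 30 days, so 30 − 23 = 7 days remain after June 23, 2123; 283 − 7 = 276 left.
July 2123 has 31 days: 276 − 31 = 245 left.
August 2123 has 31 days: 245 − 31 = 214 left.
September 2123 has 30 days: 214 − 30 = 184 left.
October 2123 has 31 days: 184 − 31 = 153 left.
November 2123 has 30 days: 153 − 30 = 123 left.
December 2123 has 31 days: 123 − 31 = 92 left.
January 2124 has 31 days: 92 − 31 = 61 left.
February 2124 has 29 days (2124 is a leap year): 61 − 29 = 32 left.
March 2124 has 31 days: 32 − 31 = 1 left.
1 day into April 2124 → April 1, 2124.

April 1, 2124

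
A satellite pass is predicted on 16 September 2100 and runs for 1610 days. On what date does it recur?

Adding 1610 days from September 16, 2100.
September has 30 days, so 30 − 16 = 14 days remain after September 16, 2100; 1610 − 14 = 1596 left.
October 2100 has 31 days: 1596 − 31 = 1565 left.
November 2100 has 30 days: 1565 − 30 = 1535 left.
December 2100 has 31 days: 1535 − 31 = 1504 left.
January 2101 has 31 days: 1504 − 31 = 1473 left.
February 2101 has 28 days (2101 is not a leap year): 1473 − 28 = 1445 left.
March 2101 has 31 days: 1445 − 31 = 1414 left.
April 2101 has 30 days: 1414 − 30 = 1384 left.
May 2101 has 31 days: 1384 − 31 = 1353 left.
June 2101 has 30 days: 1353 − 30 = 1323 left.
July 2101 has 31 days: 1323 − 31 = 1292 left.
August 2101 has 31 days: 1292 − 31 = 1261 left.
September 2101 has 30 days: 1261 − 30 = 1231 left.
October 2101 has 31 days: 1231 − 31 = 1200 left.
November 2101 has 30 days: 1200 − 30 = 1170 left.
December 2101 has 31 days: 1170 − 31 = 1139 left.
January 2102 has 31 days: 1139 − 31 = 1108 left.
February 2102 has 28 days (2102 is not a leap year): 1108 − 28 = 1080 left.
March 2102 has 31 days: 1080 − 31 = 1049 left.
April 2102 has 30 days: 1049 − 30 = 1019 left.
May 2102 has 31 days: 1019 − 31 = 988 left.
June 2102 has 30 days: 988 − 30 = 958 left.
July 2102 has 31 days: 958 − 31 = 927 left.
August 2102 has 31 days: 927 − 31 = 896 left.
September 2102 has 30 days: 896 − 30 = 866 left.
October 2102 has 31 days: 866 − 31 = 835 left.
November 2102 has 30 days: 835 − 30 = 805 left.
December 2102 has 31 days: 805 − 31 = 774 left.
January 2103 has 31 days: 774 − 31 = 743 left.
February 2103 has 28 days (2103 is not a leap year): 743 − 28 = 715 left.
March 2103 has 31 days: 715 − 31 = 684 left.
April 2103 has 30 days: 684 − 30 = 654 left.
May 2103 has 31 days: 654 − 31 = 623 left.
June 2103 has 30 days: 623 − 30 = 593 left.
July 2103 has 31 days: 593 − 31 = 562 left.
August 2103 has 31 days: 562 − 31 = 531 left.
September 2103 has 30 days: 531 − 30 = 501 left.
October 2103 has 31 days: 501 − 31 = 470 left.
November 2103 has 30 days: 470 − 30 = 440 left.
December 2103 has 31 days: 440 − 31 = 409 left.
January 2104 has 31 days: 409 − 31 = 378 left.
February 2104 has 29 days (2104 is a leap year): 378 − 29 = 349 left.
March 2104 has 31 days: 349 − 31 = 318 left.
April 2104 has 30 days: 318 − 30 = 288 left.
May 2104 has 31 days: 288 − 31 = 257 left.
June 2104 has 30 days: 257 − 30 = 227 left.
July 2104 has 31 days: 227 − 31 = 196 left.
August 2104 has 31 days: 196 − 31 = 165 left.
September 2104 has 30 days: 165 − 30 = 135 left.
October 2104 has 31 days: 135 − 31 = 104 left.
November 2104 has 30 days: 104 − 30 = 74 left.
December 2104 has 31 days: 74 − 31 = 43 left.
January 2105 has 31 days: 43 − 31 = 12 left.
12 days into February 2105 → February 12, 2105.

February 12, 2105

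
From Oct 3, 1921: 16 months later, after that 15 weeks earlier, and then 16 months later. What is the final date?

Adding 16 months from October 3, 1921:
month 10 + 16 = 26, which is month 2 of year 1923 → February 1923.
Day 3 is valid in February, giving February 3, 1923.
Subtracting 15 weeks (= 105 days) from February 3, 1923:
Going back 3 days from February 3, 1923 reaches the end of the previous month; 105 − 3 = 102 left.
January 1923 has 31 days: 102 − 31 = 71 left.
December 1922 has 31 days: 71 − 31 = 40 left.
November 1922 has 30 days: 40 − 30 = 10 left.
October 1922 has 31 days; 31 − 10 = 21 → October 21, 1922.
Counting forward 16 months from October 21, 1922:
month 10 + 16 = 26, which is month 2 of year 1924 → February 1924.
Day 21 is valid in February, giving February 21, 1924.

February 21, 1924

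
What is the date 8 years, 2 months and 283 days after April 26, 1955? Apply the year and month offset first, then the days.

Advancing 8 years, 2 months and 283 days from April 26, 1955: first the month/year part, then the days.
+8 years → 1963; month 4 + 2 = 6 → June 1963.
Day 26 is valid in June, giving June 26, 1963.
Now add 283 days from June 26, 1963.
June has 30 days, so 30 − 26 = 4 days remain after June 26, 1963; 283 − 4 = 279 left.
July 1963 has 31 days: 279 − 31 = 248 left.
August 1963 has 31 days: 248 − 31 = 217 left.
September 1963 has 30 days: 217 − 30 = 187 left.
October 1963 has 31 days: 187 − 31 = 156 left.
November 1963 has 30 days: 156 − 30 = 126 left.
December 1963 has 31 days: 126 − 31 = 95 left.
January 1964 has 31 days: 95 − 31 = 64 left.
February 1964 has 29 days (1964 is a leap year): 64 − 29 = 35 left.
March 1964 has 31 days: 35 − 31 = 4 left.
4 days into April 1964 → April 4, 1964.

April 4, 1964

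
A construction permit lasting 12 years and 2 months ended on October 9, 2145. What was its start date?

Subtracting 12 years and 2 months from October 9, 2145.
-12 years → 2133; month 10 − 2 = 8 → August 2133.
Day 9 is valid in August, giving August 9, 2133.

August 9, 2133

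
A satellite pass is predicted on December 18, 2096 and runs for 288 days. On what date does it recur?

Counting forward 288 days from December 18, 2096.
December has 31 days, so 31 − 18 = 13 days remain after December 18, 2096; 288 − 13 = 275 left.
January 2097 has 31 days: 275 − 31 = 244 left.
February 2097 has 28 days (2097 is not a leap year): 244 − 28 = 216 left.
March 2097 has 31 days: 216 − 31 = 185 left.
April 2097 has 30 days: 185 − 30 = 155 left.
May 2097 has 31 days: 155 − 31 = 124 left.
June 2097 has 30 days: 124 − 30 = 94 left.
July 2097 has 31 days: 94 − 31 = 63 left.
August 2097 has 31 days: 63 − 31 = 32 left.
September 2097 has 30 days: 32 − 30 = 2 left.
2 days into October 2097 → October 2, 2097.

October 2, 2097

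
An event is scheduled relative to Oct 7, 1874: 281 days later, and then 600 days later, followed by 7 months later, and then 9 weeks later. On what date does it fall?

Adding 281 days from October 7, 1874:
October has 31 days, so 31 − 7 = 24 days remain after October 7, 1874; 281 − 24 = 257 left.
November 1874 has 30 days: 257 − 30 = 227 left.
December 1874 has 31 days: 227 − 31 = 196 left.
January 1875 has 31 days: 196 − 31 = 165 left.
February 1875 has 28 days (1875 is not a leap year): 165 − 28 = 137 left.
March 1875 has 31 days: 137 − 31 = 106 left.
April 1875 has 30 days: 106 − 30 = 76 left.
May 1875 has 31 days: 76 − 31 = 45 left.
June 1875 has 30 days: 45 − 30 = 15 left.
15 days into July 1875 → July 15, 1875.
Advancing 600 days from July 15, 1875:
July has 31 days, so 31 − 15 = 16 days remain after July 15, 1875; 600 − 16 = 584 left.
August 1875 has 31 days: 584 − 31 = 553 left.
September 1875 has 30 days: 553 − 30 = 523 left.
October 1875 has 31 days: 523 − 31 = 492 left.
November 1875 has 30 days: 492 − 30 = 462 left.
December 1875 has 31 days: 462 − 31 = 431 left.
January 1876 has 31 days: 431 − 31 = 400 left.
February 1876 has 29 days (1876 is a leap year): 400 − 29 = 371 left.
March 1876 has 31 days: 371 − 31 = 340 left.
April 1876 has 30 days: 340 − 30 = 310 left.
May 1876 has 31 days: 310 − 31 = 279 left.
June 1876 has 30 days: 279 − 30 = 249 left.
July 1876 has 31 days: 249 − 31 = 218 left.
August 1876 has 31 days: 218 − 31 = 187 left.
September 1876 has 30 days: 187 − 30 = 157 left.
October 1876 has 31 days: 157 − 31 = 126 left.
November 1876 has 30 days: 126 − 30 = 96 left.
December 1876 has 31 days: 96 − 31 = 65 left.
January 1877 has 31 days: 65 − 31 = 34 left.
February 1877 has 28 days (1877 is not a leap year): 34 − 28 = 6 left.
6 days into March 1877 → March 6, 1877.
Advancing 7 months from March 6, 1877:
month 3 + 7 = 10 → October 1877.
Day 6 is valid in October, giving October 6, 1877.
Adding 9 weeks (= 63 days) from October 6, 1877:
October has 31 days, so 31 − 6 = 25 days remain after October 6, 1877; 63 − 25 = 38 left.
November 1877 has 30 days: 38 − 30 = 8 left.
8 days into December 1877 → December 8, 1877.

December 8, 1877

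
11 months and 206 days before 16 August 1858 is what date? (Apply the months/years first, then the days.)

Counting back 11 months and 206 days from August 16, 1858: first the month/year part, then the days.
month 8 − 11 = -3, which is month 9 of year 1857 → September 1857.
Day 16 is valid in September, giving September 16, 1857.
Now subtract 206 days from September 16, 1857.
Going back 16 days from September 16, 1857 reaches the end of the previous month; 206 − 16 = 190 left.
August 1857 has 31 days: 190 − 31 = 159 left.
July 1857 has 31 days: 159 − 31 = 128 left.
June 1857 has 30 days: 128 − 30 = 98 left.
May 1857 has 31 days: 98 − 31 = 67 left.
April 1857 has 30 days: 67 − 30 = 37 left.
March 1857 has 31 days: 37 − 31 = 6 left.
February 1857 has 28 days; 28 − 6 = 22 → February 22, 1857.

February 22, 1857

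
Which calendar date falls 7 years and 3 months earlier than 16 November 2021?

August 16, 2014

Going back 7 years and 3 months from November 16, 2021.
-7 years → 2014; month 11 − 3 = 8 → August 2014.
Day 16 is valid in August, giving August 16, 2014.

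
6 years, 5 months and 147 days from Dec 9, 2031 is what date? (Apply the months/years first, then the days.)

Counting forward 6 years, 5 months and 147 days from December 9, 2031: first the month/year part, then the days.
+6 years → 2037; month 12 + 5 = 17, which is month 5 of year 2038 → May 2038.
Day 9 is valid in May, giving May 9, 2038.
Now add 147 days from May 9, 2038.
May has 31 days, so 31 − 9 = 22 days remain after May 9, 2038; 147 − 22 = 125 left.
June 2038 has 30 days: 125 − 30 = 95 left.
July 2038 has 31 days: 95 − 31 = 64 left.
August 2038 has 31 days: 64 − 31 = 33 left.
September 2038 has 30 days: 33 − 30 = 3 left.
3 days into October 2038 → October 3, 2038.

October 3, 2038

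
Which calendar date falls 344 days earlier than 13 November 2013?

December 4, 2012

Going back 344 days from November 13, 2013.
Going back 13 days from November 13, 2013 reaches the end of the previous month; 344 − 13 = 331 left.
October 2013 has 31 days: 331 − 31 = 300 left.
September 2013 has 30 days: 300 − 30 = 270 left.
August 2013 has 31 days: 270 − 31 = 239 left.
July 2013 has 31 days: 239 − 31 = 208 left.
June 2013 has 30 days: 208 − 30 = 178 left.
May 2013 has 31 days: 178 − 31 = 147 left.
April 2013 has 30 days: 147 − 30 = 117 left.
March 2013 has 31 days: 117 − 31 = 86 left.
February 2013 has 28 days (2013 is not a leap year): 86 − 28 = 58 left.
January 2013 has 31 days: 58 − 31 = 27 left.
December 2012 has 31 days; 31 − 27 = 4 → December 4, 2012.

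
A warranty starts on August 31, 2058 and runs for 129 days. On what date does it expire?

January 7, 2059

Adding 129 days from August 31, 2058.
August has 31 days, so 31 − 31 = 0 days remain after August 31, 2058; 129 − 0 = 129 left.
September 2058 has 30 days: 129 − 30 = 99 left.
October 2058 has 31 days: 99 − 31 = 68 left.
November 2058 has 30 days: 68 − 30 = 38 left.
December 2058 has 31 days: 38 − 31 = 7 left.
7 days into January 2059 → January 7, 2059.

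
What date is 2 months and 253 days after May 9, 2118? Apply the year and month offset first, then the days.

Advancing 2 months and 253 days from May 9, 2118: first the month/year part, then the days.
month 5 + 2 = 7 → July 2118.
Day 9 is valid in July, giving July 9, 2118.
Now add 253 days from July 9, 2118.
July has 31 days, so 31 − 9 = 22 days remain after July 9, 2118; 253 − 22 = 231 left.
August 2118 has 31 days: 231 − 31 = 200 left.
September 2118 has 30 days: 200 − 30 = 170 left.
October 2118 has 31 days: 170 − 31 = 139 left.
November 2118 has 30 days: 139 − 30 = 109 left.
December 2118 has 31 days: 109 − 31 = 78 left.
January 2119 has 31 days: 78 − 31 = 47 left.
February 2119 has 28 days (2119 is not a leap year): 47 − 28 = 19 left.
19 days into March 2119 → March 19, 2119.

March 19, 2119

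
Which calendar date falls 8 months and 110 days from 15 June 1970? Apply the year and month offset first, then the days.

Counting forward 8 months and 110 days from June 15, 1970: first the month/year part, then the days.
month 6 + 8 = 14, which is month 2 of year 1971 → February 1971.
Day 15 is valid in February, giving February 15, 1971.
Now add 110 days from February 15, 1971.
February has 28 days, so 28 − 15 = 13 days remain after February 15, 1971; 110 − 13 = 97 left.
March 1971 has 31 days: 97 − 31 = 66 left.
April 1971 has 30 days: 66 − 30 = 36 left.
May 1971 has 31 days: 36 − 31 = 5 left.
5 days into June 1971 → June 5, 1971.

June 5, 1971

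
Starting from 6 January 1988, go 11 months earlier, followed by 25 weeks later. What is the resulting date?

July 31, 1987

Subtracting 11 months from January 6, 1988:
month 1 − 11 = -10, which is month 2 of year 1987 → February 1987.
Day 6 is valid in February, giving February 6, 1987.
Advancing 25 weeks (= 175 days) from February 6, 1987:
February has 28 days, so 28 − 6 = 22 days remain after February 6, 1987; 175 − 22 = 153 left.
March 1987 has 31 days: 153 − 31 = 122 left.
April 1987 has 30 days: 122 − 30 = 92 left.
May 1987 has 31 days: 92 − 31 = 61 left.
June 1987 has 30 days: 61 − 30 = 31 left.
31 days into July 1987 → July 31, 1987.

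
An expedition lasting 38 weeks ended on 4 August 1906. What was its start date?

Going back 38 weeks = 266 days from August 4, 1906.
Going back 4 days from August 4, 1906 reaches the end of the previous month; 266 − 4 = 262 left.
July 1906 has 31 days: 262 − 31 = 231 left.
June 1906 has 30 days: 231 − 30 = 201 left.
May 1906 has 31 days: 201 − 31 = 170 left.
April 1906 has 30 days: 170 − 30 = 140 left.
March 1906 has 31 days: 140 − 31 = 109 left.
February 1906 has 28 days (1906 is not a leap year): 109 − 28 = 81 left.
January 1906 has 31 days: 81 − 31 = 50 left.
December 1905 has 31 days: 50 − 31 = 19 left.
November 1905 has 30 days; 30 − 19 = 11 → November 11, 1905.

November 11, 1905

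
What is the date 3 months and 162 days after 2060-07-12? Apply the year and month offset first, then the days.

Advancing 3 months and 162 days from July 12, 2060: first the month/year part, then the days.
month 7 + 3 = 10 → October 2060.
Day 12 is valid in October, giving October 12, 2060.
Now add 162 days from October 12, 2060.
October has 31 days, so 31 − 12 = 19 days remain after October 12, 2060; 162 − 19 = 143 left.
November 2060 has 30 days: 143 − 30 = 113 left.
December 2060 has 31 days: 113 − 31 = 82 left.
January 2061 has 31 days: 82 − 31 = 51 left.
February 2061 has 28 days (2061 is not a leap year): 51 − 28 = 23 left.
23 days into March 2061 → March 23, 2061.

March 23, 2061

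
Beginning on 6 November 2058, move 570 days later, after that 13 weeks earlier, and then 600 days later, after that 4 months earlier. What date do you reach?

June 20, 2061

Advancing 570 days from November 6, 2058:
November has 30 days, so 30 − 6 = 24 days remain after November 6, 2058; 570 − 24 = 546 left.
December 2058 has 31 days: 546 − 31 = 515 left.
January 2059 has 31 days: 515 − 31 = 484 left.
February 2059 has 28 days (2059 is not a leap year): 484 − 28 = 456 left.
March 2059 has 31 days: 456 − 31 = 425 left.
April 2059 has 30 days: 425 − 30 = 395 left.
May 2059 has 31 days: 395 − 31 = 364 left.
June 2059 has 30 days: 364 − 30 = 334 left.
July 2059 has 31 days: 334 − 31 = 303 left.
August 2059 has 31 days: 303 − 31 = 272 left.
September 2059 has 30 days: 272 − 30 = 242 left.
October 2059 has 31 days: 242 − 31 = 211 left.
November 2059 has 30 days: 211 − 30 = 181 left.
December 2059 has 31 days: 181 − 31 = 150 left.
January 2060 has 31 days: 150 − 31 = 119 left.
February 2060 has 29 days (2060 is a leap year): 119 − 29 = 90 left.
March 2060 has 31 days: 90 − 31 = 59 left.
April 2060 has 30 days: 59 − 30 = 29 left.
29 days into May 2060 → May 29, 2060.
Going back 13 weeks (= 91 days) from May 29, 2060:
Going back 29 days from May 29, 2060 reaches the end of the previous month; 91 − 29 = 62 left.
April 2060 has 30 days: 62 − 30 = 32 left.
March 2060 has 31 days: 32 − 31 = 1 left.
February 2060 has 29 days; 29 − 1 = 28 → February 28, 2060.
Adding 600 days from February 28, 2060:
February has 29 days, so 29 − 28 = 1 day remains after February 28, 2060; 600 − 1 = 599 left.
March 2060 has 31 days: 599 − 31 = 568 left.
April 2060 has 30 days: 568 − 30 = 538 left.
May 2060 has 31 days: 538 − 31 = 507 left.
June 2060 has 30 days: 507 − 30 = 477 left.
July 2060 has 31 days: 477 − 31 = 446 left.
August 2060 has 31 days: 446 − 31 = 415 left.
September 2060 has 30 days: 415 − 30 = 385 left.
October 2060 has 31 days: 385 − 31 = 354 left.
November 2060 has 30 days: 354 − 30 = 324 left.
December 2060 has 31 days: 324 − 31 = 293 left.
January 2061 has 31 days: 293 − 31 = 262 left.
February 2061 has 28 days (2061 is not a leap year): 262 − 28 = 234 left.
March 2061 has 31 days: 234 − 31 = 203 left.
April 2061 has 30 days: 203 − 30 = 173 left.
May 2061 has 31 days: 173 − 31 = 142 left.
June 2061 has 30 days: 142 − 30 = 112 left.
July 2061 has 31 days: 112 − 31 = 81 left.
August 2061 has 31 days: 81 − 31 = 50 left.
September 2061 has 30 days: 50 − 30 = 20 left.
20 days into October 2061 → October 20, 2061.
Counting back 4 months from October 20, 2061:
month 10 − 4 = 6 → June 2061.
Day 20 is valid in June, giving June 20, 2061.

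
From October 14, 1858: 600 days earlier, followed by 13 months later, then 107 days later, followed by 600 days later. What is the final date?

February 26, 1860

Going back 600 days from October 14, 1858:
Going back 14 days from October 14, 1858 reaches the end of the previous month; 600 − 14 = 586 left.
September 1858 has 30 days: 586 − 30 = 556 left.
August 1858 has 31 days: 556 − 31 = 525 left.
July 1858 has 31 days: 525 − 31 = 494 left.
June 1858 has 30 days: 494 − 30 = 464 left.
May 1858 has 31 days: 464 − 31 = 433 left.
April 1858 has 30 days: 433 − 30 = 403 left.
March 1858 has 31 days: 403 − 31 = 372 left.
February 1858 has 28 days (1858 is not a leap year): 372 − 28 = 344 left.
January 1858 has 31 days: 344 − 31 = 313 left.
December 1857 has 31 days: 313 − 31 = 282 left.
November 1857 has 30 days: 282 − 30 = 252 left.
October 1857 has 31 days: 252 − 31 = 221 left.
September 1857 has 30 days: 221 − 30 = 191 left.
August 1857 has 31 days: 191 − 31 = 160 left.
July 1857 has 31 days: 160 − 31 = 129 left.
June 1857 has 30 days: 129 − 30 = 99 left.
May 1857 has 31 days: 99 − 31 = 68 left.
April 1857 has 30 days: 68 − 30 = 38 left.
March 1857 has 31 days: 38 − 31 = 7 left.
February 1857 has 28 days; 28 − 7 = 21 → February 21, 1857.
Adding 13 months from February 21, 1857:
month 2 + 13 = 15, which is month 3 of year 1858 → March 1858.
Day 21 is valid in March, giving March 21, 1858.
Advancing 107 days from March 21, 1858:
March has 31 days, so 31 − 21 = 10 days remain after March 21, 1858; 107 − 10 = 97 left.
April 1858 has 30 days: 97 − 30 = 67 left.
May 1858 has 31 days: 67 − 31 = 36 left.
June 1858 has 30 days: 36 − 30 = 6 left.
6 days into July 1858 → July 6, 1858.
Counting forward 600 days from July 6, 1858:
July has 31 days, so 31 − 6 = 25 days remain after July 6, 1858; 600 − 25 = 575 left.
August 1858 has 31 days: 575 − 31 = 544 left.
September 1858 has 30 days: 544 − 30 = 514 left.
October 1858 has 31 days: 514 − 31 = 483 left.
November 1858 has 30 days: 483 − 30 = 453 left.
December 1858 has 31 days: 453 − 31 = 422 left.
January 1859 has 31 days: 422 − 31 = 391 left.
February 1859 has 28 days (1859 is not a leap year): 391 − 28 = 363 left.
March 1859 has 31 days: 363 − 31 = 332 left.
April 1859 has 30 days: 332 − 30 = 302 left.
May 1859 has 31 days: 302 − 31 = 271 left.
June 1859 has 30 days: 271 − 30 = 241 left.
July 1859 has 31 days: 241 − 31 = 210 left.
August 1859 has 31 days: 210 − 31 = 179 left.
September 1859 has 30 days: 179 − 30 = 149 left.
October 1859 has 31 days: 149 − 31 = 118 left.
November 1859 has 30 days: 118 − 30 = 88 left.
December 1859 has 31 days: 88 − 31 = 57 left.
January 1860 has 31 days: 57 − 31 = 26 left.
26 days into February 1860 → February 26, 1860.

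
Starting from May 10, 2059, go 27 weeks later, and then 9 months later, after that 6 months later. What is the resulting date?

Counting forward 27 weeks (= 189 days) from May 10, 2059:
May has 31 days, so 31 − 10 = 21 days remain after May 10, 2059; 189 − 21 = 168 left.
June 2059 has 30 days: 168 − 30 = 138 left.
July 2059 has 31 days: 138 − 31 = 107 left.
August 2059 has 31 days: 107 − 31 = 76 left.
September 2059 has 30 days: 76 − 30 = 46 left.
October 2059 has 31 days: 46 − 31 = 15 left.
15 days into November 2059 → November 15, 2059.
Counting forward 9 months from November 15, 2059:
month 11 + 9 = 20, which is month 8 of year 2060 → August 2060.
Day 15 is valid in August, giving August 15, 2060.
Advancing 6 months from August 15, 2060:
month 8 + 6 = 14, which is month 2 of year 2061 → February 2061.
Day 15 is valid in February, giving February 15, 2061.

February 15, 2061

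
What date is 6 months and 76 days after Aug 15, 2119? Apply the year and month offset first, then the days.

Adding 6 months and 76 days from August 15, 2119: first the month/year part, then the days.
month 8 + 6 = 14, which is month 2 of year 2120 → February 2120.
Day 15 is valid in February, giving February 15, 2120.
Now add 76 days from February 15, 2120.
February has 29 days, so 29 − 15 = 14 days remain after February 15, 2120; 76 − 14 = 62 left.
March 2120 has 31 days: 62 − 31 = 31 left.
April 2120 has 30 days: 31 − 30 = 1 left.
1 day into May 2120 → May 1, 2120.

May 1, 2120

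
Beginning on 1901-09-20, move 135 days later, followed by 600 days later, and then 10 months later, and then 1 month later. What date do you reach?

Counting forward 135 days from September 20, 1901:
September has 30 days, so 30 − 20 = 10 days remain after September 20, 1901; 135 − 10 = 125 left.
October 1901 has 31 days: 125 − 31 = 94 left.
November 1901 has 30 days: 94 − 30 = 64 left.
December 1901 has 31 days: 64 − 31 = 33 left.
January 1902 has 31 days: 33 − 31 = 2 left.
2 days into February 1902 → February 2, 1902.
Adding 600 days from February 2, 1902:
February has 28 days, so 28 − 2 = 26 days remain after February 2, 1902; 600 − 26 = 574 left.
March 1902 has 31 days: 574 − 31 = 543 left.
April 1902 has 30 days: 543 − 30 = 513 left.
May 1902 has 31 days: 513 − 31 = 482 left.
June 1902 has 30 days: 482 − 30 = 452 left.
July 1902 has 31 days: 452 − 31 = 421 left.
August 1902 has 31 days: 421 − 31 = 390 left.
September 1902 has 30 days: 390 − 30 = 360 left.
October 1902 has 31 days: 360 − 31 = 329 left.
November 1902 has 30 days: 329 − 30 = 299 left.
December 1902 has 31 days: 299 − 31 = 268 left.
January 1903 has 31 days: 268 − 31 = 237 left.
February 1903 has 28 days (1903 is not a leap year): 237 − 28 = 209 left.
March 1903 has 31 days: 209 − 31 = 178 left.
April 1903 has 30 days: 178 − 30 = 148 left.
May 1903 has 31 days: 148 − 31 = 117 left.
June 1903 has 30 days: 117 − 30 = 87 left.
July 1903 has 31 days: 87 − 31 = 56 left.
August 1903 has 31 days: 56 − 31 = 25 left.
25 days into September 1903 → September 25, 1903.
Counting forward 10 months from September 25, 1903:
month 9 + 10 = 19, which is month 7 of year 1904 → July 1904.
Day 25 is valid in July, giving July 25, 1904.
Adding 1 month from July 25, 1904:
month 7 + 1 = 8 → August 1904.
Day 25 is valid in August, giving August 25, 1904.

August 25, 1904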